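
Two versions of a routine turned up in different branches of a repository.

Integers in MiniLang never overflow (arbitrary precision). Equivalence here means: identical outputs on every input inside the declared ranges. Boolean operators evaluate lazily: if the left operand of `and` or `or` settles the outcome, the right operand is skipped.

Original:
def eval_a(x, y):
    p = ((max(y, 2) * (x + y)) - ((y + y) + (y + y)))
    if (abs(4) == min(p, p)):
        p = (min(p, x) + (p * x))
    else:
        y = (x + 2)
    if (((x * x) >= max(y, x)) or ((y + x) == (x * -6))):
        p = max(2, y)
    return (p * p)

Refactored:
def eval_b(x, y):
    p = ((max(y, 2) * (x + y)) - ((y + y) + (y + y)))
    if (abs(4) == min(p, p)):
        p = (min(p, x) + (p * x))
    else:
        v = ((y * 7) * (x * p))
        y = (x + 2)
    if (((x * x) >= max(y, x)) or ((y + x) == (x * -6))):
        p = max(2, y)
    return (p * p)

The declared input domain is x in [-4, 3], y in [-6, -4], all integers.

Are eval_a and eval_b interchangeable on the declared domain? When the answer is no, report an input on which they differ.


This is a faithful refactor — local variable names differ, plus statement counts differ, plus constant usage differs, plus arithmetic usage differs, but the computed results match everywhere.
As a probe, take x=-1, y=-5: eval_a runs p=8, then (abs(4) == min(p, p)) is false, then y=1, then (((x * x) >= max(y, x)) or ((y + x) == (x * -6))) is true, then p=2, then returns 4; eval_b runs p=8, then (abs(4) == min(p, p)) is false, then v=280, then y=1, then (((x * x) >= max(y, x)) or ((y + x) == (x * -6))) is true, then p=2, then returns 4; both end at 4.
An exhaustive pass over the 24 declared inputs shows identical outputs.
verdict: equivalent


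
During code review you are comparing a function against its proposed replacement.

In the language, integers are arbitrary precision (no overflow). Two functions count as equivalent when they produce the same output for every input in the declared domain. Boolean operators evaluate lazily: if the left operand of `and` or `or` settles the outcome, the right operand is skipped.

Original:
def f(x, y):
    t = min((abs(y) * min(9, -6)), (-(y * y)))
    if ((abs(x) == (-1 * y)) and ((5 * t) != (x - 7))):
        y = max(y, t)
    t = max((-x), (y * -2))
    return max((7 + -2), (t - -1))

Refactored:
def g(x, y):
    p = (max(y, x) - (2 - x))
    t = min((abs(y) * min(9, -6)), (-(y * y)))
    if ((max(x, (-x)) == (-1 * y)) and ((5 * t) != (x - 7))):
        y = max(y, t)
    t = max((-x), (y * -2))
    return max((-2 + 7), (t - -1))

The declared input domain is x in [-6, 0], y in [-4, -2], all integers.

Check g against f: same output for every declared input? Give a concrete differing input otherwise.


The two versions differ — the changes include local variable names differ; and constant usage differs; and arithmetic usage differs; and min/max/abs usage differs; and statement counts differ.
Tracing x=-5, y=-4: f: t = -24; ((abs(x) == (-1 * y)) and ((5 * t) != (x - 7))) -> false; t = 8; return 9 | g: p = -11; t = -24; ((max(x, (-x)) == (-1 * y)) and ((5 * t) != (x - 7))) -> false; t = 8; return 9 — matching result 9.
An exhaustive pass over the 21 declared inputs shows identical outputs.
verdict: equivalent


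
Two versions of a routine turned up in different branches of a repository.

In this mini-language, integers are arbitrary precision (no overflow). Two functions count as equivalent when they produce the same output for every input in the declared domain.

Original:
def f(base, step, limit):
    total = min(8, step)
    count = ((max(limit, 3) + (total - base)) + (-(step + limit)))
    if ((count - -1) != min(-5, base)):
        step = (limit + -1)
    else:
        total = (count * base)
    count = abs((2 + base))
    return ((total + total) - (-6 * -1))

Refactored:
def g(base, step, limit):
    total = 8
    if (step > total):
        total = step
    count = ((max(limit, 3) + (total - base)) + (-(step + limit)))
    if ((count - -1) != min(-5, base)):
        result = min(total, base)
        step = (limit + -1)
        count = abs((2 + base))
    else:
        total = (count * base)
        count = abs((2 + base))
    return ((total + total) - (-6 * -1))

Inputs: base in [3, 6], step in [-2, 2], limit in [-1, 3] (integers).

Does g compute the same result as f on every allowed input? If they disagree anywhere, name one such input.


The rewrite breaks on base=3, step=-2, limit=-1, where the results are -10 and 10.
f: total = -2; count = 1; ((count - -1) != min(-5, base)) -> true; step = -2; count = 5; return -10
g: total = 8; (step > total) -> false; count = 11; ((count - -1) != min(-5, base)) -> true; result = 3; step = -2; count = 5; return 10
verdict: not equivalent; witness: base=3, step=-2, limit=-1


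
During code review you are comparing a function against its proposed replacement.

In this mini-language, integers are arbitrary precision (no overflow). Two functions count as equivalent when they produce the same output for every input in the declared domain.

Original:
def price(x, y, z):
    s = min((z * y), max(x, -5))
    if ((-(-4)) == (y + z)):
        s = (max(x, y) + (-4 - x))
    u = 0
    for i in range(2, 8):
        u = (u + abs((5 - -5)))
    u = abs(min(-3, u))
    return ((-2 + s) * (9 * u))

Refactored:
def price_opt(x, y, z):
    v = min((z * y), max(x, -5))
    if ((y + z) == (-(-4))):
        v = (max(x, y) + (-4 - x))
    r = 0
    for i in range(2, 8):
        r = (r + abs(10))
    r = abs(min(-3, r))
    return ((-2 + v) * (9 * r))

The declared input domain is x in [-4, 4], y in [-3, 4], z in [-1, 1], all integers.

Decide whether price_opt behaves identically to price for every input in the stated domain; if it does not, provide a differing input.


The two versions differ — the changes include local variable names differ, and constant usage differs, and arithmetic usage differs.
One worked example (x=0, y=-1, z=-1) — price: s=0, then ((-(-4)) == (y + z)) is false, then u=0, then (i=2), then u=10, then (i=3), then u=20, then (i=4), then u=30, then (i=5), then u=40, then (i=6), then u=50, then (i=7), then u=60, then u=3, then returns -54; price_opt: v=0, then ((y + z) == (-(-4))) is false, then r=0, then (i=2), then r=10, then (i=3), then r=20, then (i=4), then r=30, then (i=5), then r=40, then (i=6), then r=50, then (i=7), then r=60, then r=3, then returns -54; agreement on -54.
An exhaustive pass over the 216 declared inputs shows identical outputs.
verdict: equivalent


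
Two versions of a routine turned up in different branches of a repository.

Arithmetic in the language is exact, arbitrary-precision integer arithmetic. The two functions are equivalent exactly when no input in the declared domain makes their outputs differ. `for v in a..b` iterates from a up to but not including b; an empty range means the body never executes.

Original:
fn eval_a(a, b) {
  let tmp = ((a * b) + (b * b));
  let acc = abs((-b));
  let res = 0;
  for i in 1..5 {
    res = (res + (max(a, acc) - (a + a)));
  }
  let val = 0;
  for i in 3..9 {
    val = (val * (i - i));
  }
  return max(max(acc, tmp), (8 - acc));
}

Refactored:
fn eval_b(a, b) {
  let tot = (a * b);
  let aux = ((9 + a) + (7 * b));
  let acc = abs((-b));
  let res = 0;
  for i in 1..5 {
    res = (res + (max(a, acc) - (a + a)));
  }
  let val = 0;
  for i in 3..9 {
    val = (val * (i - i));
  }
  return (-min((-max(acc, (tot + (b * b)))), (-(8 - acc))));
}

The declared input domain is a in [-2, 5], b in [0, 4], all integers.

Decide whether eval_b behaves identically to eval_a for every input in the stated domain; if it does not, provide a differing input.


Reading the diff, among the changes: arithmetic usage differs, statement counts differ, min/max/abs usage differs, local variable names differ, constant usage differs.
Tracing a=5, b=2: eval_a: tmp := 14 | acc := 2 | res := 0 | iter i=1: | res := -5 | iter i=2: | res := -10 | iter i=3: | res := -15 | iter i=4: | res := -20 | val := 0 | iter i=3: | val := 0 | iter i=4: | val := 0 | iter i=5: | val := 0 | iter i=6: | val := 0 | iter i=7: | val := 0 | iter i=8: | val := 0 | result 14 | eval_b: tot := 10 | aux := 28 | acc := 2 | res := 0 | iter i=1: | res := -5 | iter i=2: | res := -10 | iter i=3: | res := -15 | iter i=4: | res := -20 | val := 0 | iter i=3: | val := 0 | iter i=4: | val := 0 | iter i=5: | val := 0 | iter i=6: | val := 0 | iter i=7: | val := 0 | iter i=8: | val := 0 | result 14 — matching result 14.
Every one of the 40 inputs gives matching results.
verdict: equivalent


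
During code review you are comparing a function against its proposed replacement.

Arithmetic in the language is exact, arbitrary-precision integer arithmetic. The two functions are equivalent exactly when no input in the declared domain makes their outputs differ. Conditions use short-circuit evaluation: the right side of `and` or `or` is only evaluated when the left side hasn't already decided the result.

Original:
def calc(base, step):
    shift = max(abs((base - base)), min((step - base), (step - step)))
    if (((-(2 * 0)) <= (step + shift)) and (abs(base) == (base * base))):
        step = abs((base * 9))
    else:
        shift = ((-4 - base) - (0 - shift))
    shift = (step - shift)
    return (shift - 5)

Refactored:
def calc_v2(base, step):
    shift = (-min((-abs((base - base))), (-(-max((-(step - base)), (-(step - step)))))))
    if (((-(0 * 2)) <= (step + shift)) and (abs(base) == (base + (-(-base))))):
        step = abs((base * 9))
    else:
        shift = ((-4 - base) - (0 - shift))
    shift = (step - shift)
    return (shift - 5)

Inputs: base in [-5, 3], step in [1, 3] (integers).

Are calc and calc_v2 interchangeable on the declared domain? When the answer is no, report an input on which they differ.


There is a counterexample at base=-1, step=1: 4 on one side, -1 on the other.
calc: shift := 0 | (((-(2 * 0)) <= (step + shift)) and (abs(base) == (base * base))): true | step := 9 | shift := 9 | result 4
calc_v2: shift := 0 | (((-(0 * 2)) <= (step + shift)) and (abs(base) == (base + (-(-base))))): false | shift := -3 | shift := 4 | result -1
verdict: not equivalent; witness: base=-1, step=1


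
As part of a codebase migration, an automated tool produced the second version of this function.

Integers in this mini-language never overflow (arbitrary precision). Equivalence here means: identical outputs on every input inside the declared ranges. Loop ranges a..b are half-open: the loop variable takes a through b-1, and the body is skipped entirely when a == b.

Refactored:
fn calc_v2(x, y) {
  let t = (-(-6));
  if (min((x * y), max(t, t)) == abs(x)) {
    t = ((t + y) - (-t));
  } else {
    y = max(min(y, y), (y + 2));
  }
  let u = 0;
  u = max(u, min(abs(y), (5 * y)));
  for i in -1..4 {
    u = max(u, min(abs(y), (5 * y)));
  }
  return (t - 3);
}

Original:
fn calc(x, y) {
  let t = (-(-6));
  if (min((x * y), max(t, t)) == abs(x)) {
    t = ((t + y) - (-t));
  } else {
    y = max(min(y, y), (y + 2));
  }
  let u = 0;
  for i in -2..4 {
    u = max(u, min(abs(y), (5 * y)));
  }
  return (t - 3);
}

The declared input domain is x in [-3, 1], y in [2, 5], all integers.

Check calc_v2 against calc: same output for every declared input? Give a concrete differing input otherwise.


Side by side, the visible changes include: loop structure differs, statement counts differ, min/max/abs usage differs, arithmetic usage differs, constant usage differs.
As a probe, take x=-2, y=4: calc runs t := 6 | (min((x * y), max(t, t)) == abs(x)): false | y := 6 | u := 0 | iter i=-2: | u := 6 | iter i=-1: | u := 6 | iter i=0: | u := 6 | iter i=1: | u := 6 | iter i=2: | u := 6 | iter i=3: | u := 6 | result 3; calc_v2 runs t := 6 | (min((x * y), max(t, t)) == abs(x)): false | y := 6 | u := 0 | u := 6 | iter i=-1: | u := 6 | iter i=0: | u := 6 | iter i=1: | u := 6 | iter i=2: | u := 6 | iter i=3: | u := 6 | result 3; both end at 3.
An exhaustive pass over the 20 declared inputs shows identical outputs.
verdict: equivalent


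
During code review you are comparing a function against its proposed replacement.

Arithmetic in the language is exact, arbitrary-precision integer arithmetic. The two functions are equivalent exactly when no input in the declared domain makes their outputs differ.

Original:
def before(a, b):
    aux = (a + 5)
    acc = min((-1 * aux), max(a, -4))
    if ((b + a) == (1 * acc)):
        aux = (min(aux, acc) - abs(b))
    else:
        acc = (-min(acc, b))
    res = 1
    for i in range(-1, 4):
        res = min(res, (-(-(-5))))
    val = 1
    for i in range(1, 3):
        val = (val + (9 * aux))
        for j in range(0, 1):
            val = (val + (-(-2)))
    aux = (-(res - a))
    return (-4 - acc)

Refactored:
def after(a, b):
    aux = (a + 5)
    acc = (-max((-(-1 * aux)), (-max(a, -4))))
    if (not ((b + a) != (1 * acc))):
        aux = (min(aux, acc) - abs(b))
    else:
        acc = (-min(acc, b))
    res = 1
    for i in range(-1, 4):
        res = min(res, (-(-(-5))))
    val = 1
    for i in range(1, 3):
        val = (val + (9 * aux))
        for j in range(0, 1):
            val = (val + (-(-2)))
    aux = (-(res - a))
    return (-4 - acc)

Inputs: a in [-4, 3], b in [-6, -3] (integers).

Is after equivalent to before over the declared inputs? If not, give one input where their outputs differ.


Equivalent — the differences include boolean connective usage differs; also comparison usage differs; also min/max/abs usage differs, yet no declared input distinguishes the two.
Spot check at a=0, b=-3 — before: aux := 5 | acc := -5 | ((b + a) == (1 * acc)): false | acc := 5 | res := 1 | iter i=-1: | res := -5 | iter i=0: | res := -5 | iter i=1: | res := -5 | iter i=2: | res := -5 | iter i=3: | res := -5 | val := 1 | iter i=1: | val := 46 | iter j=0: | val := 48 | iter i=2: | val := 93 | iter j=0: | val := 95 | aux := 5 | result -9. after: aux := 5 | acc := -5 | (not ((b + a) != (1 * acc))): false | acc := 5 | res := 1 | iter i=-1: | res := -5 | iter i=0: | res := -5 | iter i=1: | res := -5 | iter i=2: | res := -5 | iter i=3: | res := -5 | val := 1 | iter i=1: | val := 46 | iter j=0: | val := 48 | iter i=2: | val := 93 | iter j=0: | val := 95 | aux := 5 | result -9. Both give -9.
An exhaustive pass over the 32 declared inputs shows identical outputs.
verdict: equivalent


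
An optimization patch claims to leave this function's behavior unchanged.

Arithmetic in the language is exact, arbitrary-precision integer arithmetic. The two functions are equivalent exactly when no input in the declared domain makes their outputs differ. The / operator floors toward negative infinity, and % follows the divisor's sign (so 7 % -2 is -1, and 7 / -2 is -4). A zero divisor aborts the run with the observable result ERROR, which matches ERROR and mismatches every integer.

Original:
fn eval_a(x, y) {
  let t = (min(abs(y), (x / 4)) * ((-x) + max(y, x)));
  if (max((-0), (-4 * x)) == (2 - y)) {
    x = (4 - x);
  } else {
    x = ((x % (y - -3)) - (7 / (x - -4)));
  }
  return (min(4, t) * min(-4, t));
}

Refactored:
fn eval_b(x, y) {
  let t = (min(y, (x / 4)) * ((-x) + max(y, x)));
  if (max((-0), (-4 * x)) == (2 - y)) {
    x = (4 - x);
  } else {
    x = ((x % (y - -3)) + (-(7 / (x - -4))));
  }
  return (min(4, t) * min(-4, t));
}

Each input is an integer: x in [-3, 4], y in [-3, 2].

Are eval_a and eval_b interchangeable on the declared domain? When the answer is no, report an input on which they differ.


Take x=-3, y=-2.
eval_a: t = -1; (max((-0), (-4 * x)) == (2 - y)) -> false; x = -7; return 4
eval_b: t = -2; (max((-0), (-4 * x)) == (2 - y)) -> false; x = -7; return 8
4 and 8 differ, so these are not the same function on this domain.
verdict: not equivalent; witness: x=-3, y=-2


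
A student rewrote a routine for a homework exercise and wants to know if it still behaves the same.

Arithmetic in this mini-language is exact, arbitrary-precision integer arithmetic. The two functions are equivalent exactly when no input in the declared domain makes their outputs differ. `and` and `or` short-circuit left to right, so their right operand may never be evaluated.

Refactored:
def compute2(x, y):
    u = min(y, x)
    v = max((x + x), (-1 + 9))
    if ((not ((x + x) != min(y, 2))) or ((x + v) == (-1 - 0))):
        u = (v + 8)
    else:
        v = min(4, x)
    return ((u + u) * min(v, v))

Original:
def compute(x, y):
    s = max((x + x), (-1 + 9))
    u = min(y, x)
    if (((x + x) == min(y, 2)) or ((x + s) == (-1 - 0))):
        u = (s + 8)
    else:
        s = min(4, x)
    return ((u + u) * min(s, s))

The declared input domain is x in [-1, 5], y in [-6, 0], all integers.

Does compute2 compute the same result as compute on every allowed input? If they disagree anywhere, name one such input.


Although comparison usage differs, plus local variable names differ, plus boolean connective usage differs, 49/49 inputs agree.
verdict: equivalent


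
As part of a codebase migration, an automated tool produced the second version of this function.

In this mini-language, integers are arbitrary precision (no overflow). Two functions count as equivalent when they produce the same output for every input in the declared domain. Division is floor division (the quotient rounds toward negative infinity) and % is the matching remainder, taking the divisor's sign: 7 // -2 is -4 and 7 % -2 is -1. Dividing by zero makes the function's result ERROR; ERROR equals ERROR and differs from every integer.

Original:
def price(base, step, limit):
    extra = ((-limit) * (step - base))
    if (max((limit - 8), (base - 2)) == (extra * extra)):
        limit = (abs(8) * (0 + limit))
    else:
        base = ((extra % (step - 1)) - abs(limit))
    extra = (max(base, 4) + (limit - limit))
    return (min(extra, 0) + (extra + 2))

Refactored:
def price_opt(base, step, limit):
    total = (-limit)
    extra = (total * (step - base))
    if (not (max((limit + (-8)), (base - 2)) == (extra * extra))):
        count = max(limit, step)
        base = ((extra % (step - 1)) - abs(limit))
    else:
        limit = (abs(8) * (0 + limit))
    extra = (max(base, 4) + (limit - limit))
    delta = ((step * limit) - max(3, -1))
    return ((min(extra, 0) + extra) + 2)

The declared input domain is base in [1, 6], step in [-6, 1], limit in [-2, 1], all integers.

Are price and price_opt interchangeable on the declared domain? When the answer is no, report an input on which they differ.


The two are interchangeable: min/max/abs usage differs; also constant usage differs; also arithmetic usage differs; also statement counts differ; also local variable names differ; also boolean connective usage differs, and every declared input agrees.
Tracing base=4, step=-2, limit=1: price: extra becomes 6; next (max((limit - 8), (base - 2)) == (extra * extra)) evaluates to false; next base becomes -1; next extra becomes 4; next final value 6 | price_opt: total becomes -1; next extra becomes 6; next (not (max((limit + (-8)), (base - 2)) == (extra * extra))) evaluates to true; next count becomes 1; next base becomes -1; next extra becomes 4; next delta becomes -5; next final value 6 — matching result 6.
Every one of the 192 inputs gives matching results.
verdict: equivalent


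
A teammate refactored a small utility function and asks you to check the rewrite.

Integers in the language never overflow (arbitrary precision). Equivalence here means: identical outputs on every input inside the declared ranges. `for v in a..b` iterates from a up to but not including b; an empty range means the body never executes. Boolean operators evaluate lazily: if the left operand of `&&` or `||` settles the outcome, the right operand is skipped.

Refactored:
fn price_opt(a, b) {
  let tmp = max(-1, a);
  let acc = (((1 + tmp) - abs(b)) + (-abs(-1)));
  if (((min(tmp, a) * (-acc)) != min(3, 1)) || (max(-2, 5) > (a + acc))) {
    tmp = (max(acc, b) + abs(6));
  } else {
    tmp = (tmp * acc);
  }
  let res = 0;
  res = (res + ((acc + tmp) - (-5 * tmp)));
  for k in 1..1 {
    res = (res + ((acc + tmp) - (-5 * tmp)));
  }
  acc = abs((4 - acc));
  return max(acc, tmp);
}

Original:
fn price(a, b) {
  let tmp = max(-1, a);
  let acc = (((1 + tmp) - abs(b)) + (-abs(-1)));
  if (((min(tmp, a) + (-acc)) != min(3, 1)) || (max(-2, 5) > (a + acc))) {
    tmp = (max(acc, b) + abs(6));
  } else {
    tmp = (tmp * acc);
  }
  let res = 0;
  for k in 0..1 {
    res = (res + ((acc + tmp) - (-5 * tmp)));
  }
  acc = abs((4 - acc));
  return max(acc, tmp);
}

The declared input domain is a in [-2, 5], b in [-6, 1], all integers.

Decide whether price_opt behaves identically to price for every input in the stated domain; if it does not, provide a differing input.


Not equivalent: a=3, b=-1 separates them (6 vs 8).
price: tmp=3, then acc=2, then (((min(tmp, a) + (-acc)) != min(3, 1)) || (max(-2, 5) > (a + acc))) is false, then tmp=6, then res=0, then (k=0), then res=38, then acc=2, then returns 6
price_opt: tmp=3, then acc=2, then (((min(tmp, a) * (-acc)) != min(3, 1)) || (max(-2, 5) > (a + acc))) is true, then tmp=8, then res=0, then res=50, then the loop over k runs zero times, then acc=2, then returns 8
verdict: not equivalent; witness: a=3, b=-1


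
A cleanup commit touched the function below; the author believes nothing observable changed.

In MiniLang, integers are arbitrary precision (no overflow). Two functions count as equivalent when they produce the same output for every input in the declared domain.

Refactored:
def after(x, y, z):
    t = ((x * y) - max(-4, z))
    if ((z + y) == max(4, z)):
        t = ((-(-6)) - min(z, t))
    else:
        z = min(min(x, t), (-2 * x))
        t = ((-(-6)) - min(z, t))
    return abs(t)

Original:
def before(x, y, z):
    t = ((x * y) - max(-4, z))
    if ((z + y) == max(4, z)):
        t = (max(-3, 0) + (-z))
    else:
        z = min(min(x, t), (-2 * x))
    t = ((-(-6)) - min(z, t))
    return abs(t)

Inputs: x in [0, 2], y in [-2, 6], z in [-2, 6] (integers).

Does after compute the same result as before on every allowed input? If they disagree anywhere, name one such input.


At x=1, y=1, z=3: before gives 9, after gives 8.
verdict: not equivalent; witness: x=1, y=1, z=3


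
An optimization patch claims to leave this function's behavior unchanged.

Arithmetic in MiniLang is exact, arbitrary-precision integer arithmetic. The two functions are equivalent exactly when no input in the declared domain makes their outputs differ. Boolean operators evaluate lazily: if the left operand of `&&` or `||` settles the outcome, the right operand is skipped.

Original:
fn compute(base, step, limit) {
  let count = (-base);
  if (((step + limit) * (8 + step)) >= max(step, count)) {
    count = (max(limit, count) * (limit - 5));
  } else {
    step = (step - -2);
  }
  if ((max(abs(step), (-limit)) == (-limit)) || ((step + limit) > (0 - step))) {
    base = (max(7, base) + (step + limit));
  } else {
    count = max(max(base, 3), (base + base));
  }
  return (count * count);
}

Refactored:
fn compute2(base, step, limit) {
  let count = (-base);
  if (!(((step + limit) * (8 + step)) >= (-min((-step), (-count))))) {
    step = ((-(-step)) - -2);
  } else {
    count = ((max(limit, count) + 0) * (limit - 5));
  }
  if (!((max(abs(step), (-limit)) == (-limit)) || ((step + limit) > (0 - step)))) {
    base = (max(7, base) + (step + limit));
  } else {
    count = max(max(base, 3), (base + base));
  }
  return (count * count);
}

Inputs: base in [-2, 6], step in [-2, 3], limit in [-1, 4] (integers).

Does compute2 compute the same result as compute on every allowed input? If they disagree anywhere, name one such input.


On input base=-2, step=-2, limit=-1, compute returns 4 while compute2 returns 9.
verdict: not equivalent; witness: base=-2, step=-2, limit=-1


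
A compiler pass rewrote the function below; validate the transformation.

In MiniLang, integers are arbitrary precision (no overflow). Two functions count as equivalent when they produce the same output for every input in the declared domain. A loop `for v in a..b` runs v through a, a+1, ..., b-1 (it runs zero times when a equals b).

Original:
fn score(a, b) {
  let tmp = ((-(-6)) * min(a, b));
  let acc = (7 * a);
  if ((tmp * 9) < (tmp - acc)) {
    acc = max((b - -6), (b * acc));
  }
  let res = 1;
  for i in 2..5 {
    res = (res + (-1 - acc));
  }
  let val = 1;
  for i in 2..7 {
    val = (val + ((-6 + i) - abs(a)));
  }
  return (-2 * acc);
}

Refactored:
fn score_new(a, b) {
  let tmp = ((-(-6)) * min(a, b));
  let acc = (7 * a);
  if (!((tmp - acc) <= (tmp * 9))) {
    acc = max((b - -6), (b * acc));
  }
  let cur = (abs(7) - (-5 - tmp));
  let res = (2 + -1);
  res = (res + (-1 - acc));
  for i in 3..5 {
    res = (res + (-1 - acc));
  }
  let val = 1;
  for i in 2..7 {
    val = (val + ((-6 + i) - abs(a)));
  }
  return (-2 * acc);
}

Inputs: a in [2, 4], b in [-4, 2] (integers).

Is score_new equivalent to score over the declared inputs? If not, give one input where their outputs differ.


The two versions differ — the changes include loop structure differs; arithmetic usage differs; local variable names differ; comparison usage differs; boolean connective usage differs; statement counts differ; constant usage differs; min/max/abs usage differs.
One worked example (a=3, b=0) — score: tmp = 0; acc = 21; ((tmp * 9) < (tmp - acc)) -> false; res = 1; [i=2]; res = -21; [i=3]; res = -43; [i=4]; res = -65; val = 1; [i=2]; val = -6; [i=3]; val = -12; [i=4]; val = -17; [i=5]; val = -21; [i=6]; val = -24; return -42; score_new: tmp = 0; acc = 21; (!((tmp - acc) <= (tmp * 9))) -> false; cur = 12; res = 1; res = -21; [i=3]; res = -43; [i=4]; res = -65; val = 1; [i=2]; val = -6; [i=3]; val = -12; [i=4]; val = -17; [i=5]; val = -21; [i=6]; val = -24; return -42; agreement on -42.
Across all 21 domain points the two functions coincide.
verdict: equivalent


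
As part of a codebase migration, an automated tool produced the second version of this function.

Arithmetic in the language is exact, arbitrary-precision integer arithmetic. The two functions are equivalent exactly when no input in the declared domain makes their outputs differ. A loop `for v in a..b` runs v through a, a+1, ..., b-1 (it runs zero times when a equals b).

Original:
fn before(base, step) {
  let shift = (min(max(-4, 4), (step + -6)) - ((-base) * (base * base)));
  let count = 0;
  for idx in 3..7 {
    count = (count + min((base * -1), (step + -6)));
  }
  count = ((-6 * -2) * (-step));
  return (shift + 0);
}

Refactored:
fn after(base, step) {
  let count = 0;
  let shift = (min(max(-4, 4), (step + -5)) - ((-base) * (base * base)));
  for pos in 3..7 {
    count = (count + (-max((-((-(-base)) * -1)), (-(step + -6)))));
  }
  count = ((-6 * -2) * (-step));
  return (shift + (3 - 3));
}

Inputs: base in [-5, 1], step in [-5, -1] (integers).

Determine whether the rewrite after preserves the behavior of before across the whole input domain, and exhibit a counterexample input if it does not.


Evaluate both at base=-5, step=-5.
before: shift=-136, then count=0, then (idx=3), then count=-11, then (idx=4), then count=-22, then (idx=5), then count=-33, then (idx=6), then count=-44, then count=60, then returns -136
after: count=0, then shift=-135, then (pos=3), then count=-11, then (pos=4), then count=-22, then (pos=5), then count=-33, then (pos=6), then count=-44, then count=60, then returns -135
-136 vs -135 — the two versions disagree here.
verdict: not equivalent; witness: base=-5, step=-5


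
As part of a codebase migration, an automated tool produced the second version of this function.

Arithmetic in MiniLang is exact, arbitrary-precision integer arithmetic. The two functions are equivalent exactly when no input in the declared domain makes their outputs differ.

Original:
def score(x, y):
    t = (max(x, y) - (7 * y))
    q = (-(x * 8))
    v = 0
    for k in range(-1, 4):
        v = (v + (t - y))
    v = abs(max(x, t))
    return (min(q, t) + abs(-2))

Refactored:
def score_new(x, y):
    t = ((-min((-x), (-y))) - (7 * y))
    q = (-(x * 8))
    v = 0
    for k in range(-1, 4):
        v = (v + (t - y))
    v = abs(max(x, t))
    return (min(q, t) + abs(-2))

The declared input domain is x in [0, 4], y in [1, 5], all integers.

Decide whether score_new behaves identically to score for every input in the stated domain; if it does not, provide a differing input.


Side by side, the visible changes include: min/max/abs usage differs.
Tracing x=4, y=3: score: t becomes -17; next q becomes -32; next v becomes 0; next at k=-1:; next v becomes -20; next at k=0:; next v becomes -40; next at k=1:; next v becomes -60; next at k=2:; next v becomes -80; next at k=3:; next v becomes -100; next v becomes 4; next final value -30 | score_new: t becomes -17; next q becomes -32; next v becomes 0; next at k=-1:; next v becomes -20; next at k=0:; next v becomes -40; next at k=1:; next v becomes -60; next at k=2:; next v becomes -80; next at k=3:; next v becomes -100; next v becomes 4; next final value -30 — matching result -30.
Checked all 25 inputs in the declared domain: the outputs agree on every one.
verdict: equivalent


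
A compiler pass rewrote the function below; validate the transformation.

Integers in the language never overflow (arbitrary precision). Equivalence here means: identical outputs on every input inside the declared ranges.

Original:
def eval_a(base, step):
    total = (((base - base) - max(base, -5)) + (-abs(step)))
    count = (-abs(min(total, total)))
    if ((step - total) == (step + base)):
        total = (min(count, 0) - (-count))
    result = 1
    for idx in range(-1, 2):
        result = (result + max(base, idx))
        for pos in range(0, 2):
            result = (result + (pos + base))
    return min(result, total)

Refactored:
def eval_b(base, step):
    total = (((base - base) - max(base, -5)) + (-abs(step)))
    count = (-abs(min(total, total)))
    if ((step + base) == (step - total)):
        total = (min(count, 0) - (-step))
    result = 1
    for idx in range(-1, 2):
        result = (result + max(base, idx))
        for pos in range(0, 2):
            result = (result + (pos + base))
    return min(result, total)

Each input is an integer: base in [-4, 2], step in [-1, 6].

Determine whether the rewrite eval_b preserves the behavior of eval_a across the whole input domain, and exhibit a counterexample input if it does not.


The rewrite breaks on base=1, step=0, where the results are -2 and -1.
eval_a: total=-1, then count=-1, then ((step - total) == (step + base)) is true, then total=-2, then result=1, then (idx=-1), then result=2, then (pos=0), then result=3, then (pos=1), then result=5, then (idx=0), then result=6, then (pos=0), then result=7, then (pos=1), then result=9, then (idx=1), then result=10, then (pos=0), then result=11, then (pos=1), then result=13, then returns -2
eval_b: total=-1, then count=-1, then ((step + base) == (step - total)) is true, then total=-1, then result=1, then (idx=-1), then result=2, then (pos=0), then result=3, then (pos=1), then result=5, then (idx=0), then result=6, then (pos=0), then result=7, then (pos=1), then result=9, then (idx=1), then result=10, then (pos=0), then result=11, then (pos=1), then result=13, then returns -1
verdict: not equivalent; witness: base=1, step=0


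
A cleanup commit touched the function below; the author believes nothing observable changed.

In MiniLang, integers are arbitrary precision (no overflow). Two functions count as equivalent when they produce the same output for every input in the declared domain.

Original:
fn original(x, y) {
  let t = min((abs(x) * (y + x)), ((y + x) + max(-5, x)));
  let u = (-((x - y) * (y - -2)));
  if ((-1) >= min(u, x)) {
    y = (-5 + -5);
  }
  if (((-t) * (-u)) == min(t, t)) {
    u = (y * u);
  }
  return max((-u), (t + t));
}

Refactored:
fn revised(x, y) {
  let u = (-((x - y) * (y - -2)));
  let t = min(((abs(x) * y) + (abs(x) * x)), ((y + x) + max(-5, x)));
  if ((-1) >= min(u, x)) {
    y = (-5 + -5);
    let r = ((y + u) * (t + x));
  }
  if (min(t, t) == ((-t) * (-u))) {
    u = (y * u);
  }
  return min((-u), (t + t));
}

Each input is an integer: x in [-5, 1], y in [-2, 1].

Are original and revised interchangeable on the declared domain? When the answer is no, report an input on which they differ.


On input x=-5, y=-2, original returns 0 while revised returns -70.
verdict: not equivalent; witness: x=-5, y=-2


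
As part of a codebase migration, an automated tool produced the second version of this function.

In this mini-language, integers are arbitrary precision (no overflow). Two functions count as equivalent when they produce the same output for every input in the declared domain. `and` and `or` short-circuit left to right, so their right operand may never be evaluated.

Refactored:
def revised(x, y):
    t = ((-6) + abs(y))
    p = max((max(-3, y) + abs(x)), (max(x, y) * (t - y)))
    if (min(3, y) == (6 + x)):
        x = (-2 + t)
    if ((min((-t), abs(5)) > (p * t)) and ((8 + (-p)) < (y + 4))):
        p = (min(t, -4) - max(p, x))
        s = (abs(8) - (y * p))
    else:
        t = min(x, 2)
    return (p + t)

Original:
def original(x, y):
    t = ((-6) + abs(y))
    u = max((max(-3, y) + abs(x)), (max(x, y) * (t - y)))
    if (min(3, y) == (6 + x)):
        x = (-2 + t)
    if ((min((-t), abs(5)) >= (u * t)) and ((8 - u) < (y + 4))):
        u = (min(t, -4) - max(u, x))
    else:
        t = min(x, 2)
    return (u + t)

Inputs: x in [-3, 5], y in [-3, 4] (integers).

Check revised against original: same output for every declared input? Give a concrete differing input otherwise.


The suspicious-looking change has no observable effect anywhere in the declared ranges; all 72 inputs agree.
verdict: equivalent


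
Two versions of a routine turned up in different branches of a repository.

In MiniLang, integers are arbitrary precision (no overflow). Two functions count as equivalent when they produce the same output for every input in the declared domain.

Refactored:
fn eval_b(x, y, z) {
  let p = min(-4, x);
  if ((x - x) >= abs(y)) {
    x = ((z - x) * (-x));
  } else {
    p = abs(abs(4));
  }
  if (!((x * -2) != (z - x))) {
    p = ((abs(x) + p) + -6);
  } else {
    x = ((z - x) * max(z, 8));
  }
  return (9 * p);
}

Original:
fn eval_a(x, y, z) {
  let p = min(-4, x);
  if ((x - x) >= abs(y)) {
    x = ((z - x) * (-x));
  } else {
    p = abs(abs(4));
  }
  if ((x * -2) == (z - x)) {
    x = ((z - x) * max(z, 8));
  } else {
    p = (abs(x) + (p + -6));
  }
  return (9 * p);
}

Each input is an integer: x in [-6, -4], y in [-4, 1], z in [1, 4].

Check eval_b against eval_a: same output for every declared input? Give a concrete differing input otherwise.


At x=-6, y=0, z=1: eval_a gives 270, eval_b gives -54.
verdict: not equivalent; witness: x=-6, y=0, z=1


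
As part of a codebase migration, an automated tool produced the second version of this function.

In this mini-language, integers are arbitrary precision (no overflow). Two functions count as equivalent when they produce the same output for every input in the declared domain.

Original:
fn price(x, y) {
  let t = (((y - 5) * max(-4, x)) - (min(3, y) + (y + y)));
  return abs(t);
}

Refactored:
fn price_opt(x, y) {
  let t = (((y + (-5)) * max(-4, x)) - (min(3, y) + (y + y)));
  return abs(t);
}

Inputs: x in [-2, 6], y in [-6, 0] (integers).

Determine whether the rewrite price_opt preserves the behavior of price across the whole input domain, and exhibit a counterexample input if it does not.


Behavior is preserved: although arithmetic usage differs, the outputs never diverge.
One worked example (x=0, y=-6) — price: t=18, then returns 18; price_opt: t=18, then returns 18; agreement on 18.
Sweeping the whole domain (63 inputs) finds no disagreement.
verdict: equivalent


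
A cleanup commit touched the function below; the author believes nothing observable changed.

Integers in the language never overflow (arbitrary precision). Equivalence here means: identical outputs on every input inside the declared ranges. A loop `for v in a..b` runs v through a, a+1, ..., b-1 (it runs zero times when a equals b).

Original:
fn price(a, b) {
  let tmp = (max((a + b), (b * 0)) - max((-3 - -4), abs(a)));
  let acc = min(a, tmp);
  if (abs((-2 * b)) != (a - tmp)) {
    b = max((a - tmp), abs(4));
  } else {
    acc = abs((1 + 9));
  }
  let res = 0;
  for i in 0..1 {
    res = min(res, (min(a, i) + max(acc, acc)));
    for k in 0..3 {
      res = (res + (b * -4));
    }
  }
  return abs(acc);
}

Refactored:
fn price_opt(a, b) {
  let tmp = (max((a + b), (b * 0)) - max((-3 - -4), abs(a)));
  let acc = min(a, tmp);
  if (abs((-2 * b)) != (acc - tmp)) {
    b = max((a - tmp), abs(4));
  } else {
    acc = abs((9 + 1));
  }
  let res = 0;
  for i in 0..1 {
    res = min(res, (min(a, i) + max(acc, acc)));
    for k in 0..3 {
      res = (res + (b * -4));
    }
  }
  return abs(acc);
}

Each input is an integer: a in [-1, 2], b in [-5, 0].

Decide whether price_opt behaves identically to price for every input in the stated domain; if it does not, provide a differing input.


Not equivalent: a=0, b=0 separates them (1 vs 10).
price: tmp = -1; acc = -1; (abs((-2 * b)) != (a - tmp)) -> true; b = 4; res = 0; [i=0]; res = -1; [k=0]; res = -17; [k=1]; res = -33; [k=2]; res = -49; return 1
price_opt: tmp = -1; acc = -1; (abs((-2 * b)) != (acc - tmp)) -> false; acc = 10; res = 0; [i=0]; res = 0; [k=0]; res = 0; [k=1]; res = 0; [k=2]; res = 0; return 10
verdict: not equivalent; witness: a=0, b=0


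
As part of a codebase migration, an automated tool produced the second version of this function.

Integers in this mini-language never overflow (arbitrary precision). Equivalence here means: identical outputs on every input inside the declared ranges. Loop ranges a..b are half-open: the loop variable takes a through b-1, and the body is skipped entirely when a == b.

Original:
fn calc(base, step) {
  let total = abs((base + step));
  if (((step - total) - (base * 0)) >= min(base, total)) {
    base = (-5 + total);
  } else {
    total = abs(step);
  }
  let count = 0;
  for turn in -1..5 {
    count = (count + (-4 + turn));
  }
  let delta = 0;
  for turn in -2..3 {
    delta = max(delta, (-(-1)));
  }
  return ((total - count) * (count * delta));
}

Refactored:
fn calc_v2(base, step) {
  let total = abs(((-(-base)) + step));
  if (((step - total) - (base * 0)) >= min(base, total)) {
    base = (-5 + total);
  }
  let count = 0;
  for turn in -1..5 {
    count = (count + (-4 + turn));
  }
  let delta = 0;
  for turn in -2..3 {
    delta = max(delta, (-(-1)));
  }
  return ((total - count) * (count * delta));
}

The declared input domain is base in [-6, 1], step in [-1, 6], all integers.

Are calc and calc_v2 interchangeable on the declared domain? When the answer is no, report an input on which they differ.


Evaluate both at base=-6, step=-1.
calc: total becomes 7; next (((step - total) - (base * 0)) >= min(base, total)) evaluates to false; next total becomes 1; next count becomes 0; next at turn=-1:; next count becomes -5; next at turn=0:; next count becomes -9; next at turn=1:; next count becomes -12; next at turn=2:; next count becomes -14; next at turn=3:; next count becomes -15; next at turn=4:; next count becomes -15; next delta becomes 0; next at turn=-2:; next delta becomes 1; next at turn=-1:; next delta becomes 1; next at turn=0:; next delta becomes 1; next at turn=1:; next delta becomes 1; next at turn=2:; next delta becomes 1; next final value -240
calc_v2: total becomes 7; next (((step - total) - (base * 0)) >= min(base, total)) evaluates to false; next count becomes 0; next at turn=-1:; next count becomes -5; next at turn=0:; next count becomes -9; next at turn=1:; next count becomes -12; next at turn=2:; next count becomes -14; next at turn=3:; next count becomes -15; next at turn=4:; next count becomes -15; next delta becomes 0; next at turn=-2:; next delta becomes 1; next at turn=-1:; next delta becomes 1; next at turn=0:; next delta becomes 1; next at turn=1:; next delta becomes 1; next at turn=2:; next delta becomes 1; next final value -330
-240 != -330, so the rewrite changes behavior.
verdict: not equivalent; witness: base=-6, step=-1


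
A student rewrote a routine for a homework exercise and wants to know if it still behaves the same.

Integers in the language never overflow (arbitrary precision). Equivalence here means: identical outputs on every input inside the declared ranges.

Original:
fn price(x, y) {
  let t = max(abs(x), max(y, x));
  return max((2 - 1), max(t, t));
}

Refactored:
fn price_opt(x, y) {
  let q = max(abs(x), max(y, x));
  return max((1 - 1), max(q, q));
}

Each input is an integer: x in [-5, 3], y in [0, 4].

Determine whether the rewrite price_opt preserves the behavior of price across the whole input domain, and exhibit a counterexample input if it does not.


There is a counterexample at x=0, y=0: 1 on one side, 0 on the other.
price: t = 0; return 1
price_opt: q = 0; return 0
verdict: not equivalent; witness: x=0, y=0
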